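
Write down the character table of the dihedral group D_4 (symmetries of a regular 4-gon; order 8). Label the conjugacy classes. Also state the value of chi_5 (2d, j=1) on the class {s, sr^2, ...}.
Conjugacy classes: {e} of size 1, {r^2} of size 1, {r^1, r^3} of size 2, {s, sr^2, ...} of size 2, {sr, sr^3, ...} of size 2.
Character table:
  irrep \ class              {e} (size 1)  {r^2} (size 1)  {r^1, r^3} (size 2)  {s, sr^2, ...} (size 2)  {sr, sr^3, ...} (size 2)
  chi_1 (triv)               1             1               1                    1                        1                       
  chi_2 (sign: r->1, s->-1)  1             1               1                    -1                       -1                      
  chi_3 (r->-1, s->1)        1             1               -1                   1                        -1                      
  chi_4 (r->-1, s->-1)       1             1               -1                   -1                       1                       
  chi_5 (2d, j=1)            2             -2              0                    0                        0                       

Spot check: chi_5 (2d, j=1) on {s, sr^2, ...} = 0.

Derivation: D_4 has order 2*4 = 8 with 5 conjugacy classes, hence 5 irreducibles. Sum of squared dims 1 + 1 + 1 + 1 + 4 = 8 = |G|. Linear characters come from the abelianisation; the 2-dimensional irreps have character r^k -> 2*cos(2*pi*j*k/4), reflections -> 0.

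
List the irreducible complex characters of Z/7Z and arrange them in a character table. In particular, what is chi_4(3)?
Character table of Z/7Z (irreps indexed chi_0,...,chi_6 with chi_k(m) = zeta_7^(k*m), zeta_7 = exp(2*pi*i/7)):
  irrep \ class  {0} (size 1)  {1} (size 1)    {2} (size 1)    {3} (size 1)    {4} (size 1)    {5} (size 1)    {6} (size 1)  
  chi_0          1             1               1               1               1               1               1             
  chi_1          1             exp(2*I*pi/7)   exp(4*I*pi/7)   exp(6*I*pi/7)   exp(-6*I*pi/7)  exp(-4*I*pi/7)  exp(-2*I*pi/7)
  chi_2          1             exp(4*I*pi/7)   exp(-6*I*pi/7)  exp(-2*I*pi/7)  exp(2*I*pi/7)   exp(6*I*pi/7)   exp(-4*I*pi/7)
  chi_3          1             exp(6*I*pi/7)   exp(-2*I*pi/7)  exp(4*I*pi/7)   exp(-4*I*pi/7)  exp(2*I*pi/7)   exp(-6*I*pi/7)
  chi_4          1             exp(-6*I*pi/7)  exp(2*I*pi/7)   exp(-4*I*pi/7)  exp(4*I*pi/7)   exp(-2*I*pi/7)  exp(6*I*pi/7) 
  chi_5          1             exp(-4*I*pi/7)  exp(6*I*pi/7)   exp(2*I*pi/7)   exp(-2*I*pi/7)  exp(-6*I*pi/7)  exp(4*I*pi/7) 
  chi_6          1             exp(-2*I*pi/7)  exp(-4*I*pi/7)  exp(-6*I*pi/7)  exp(6*I*pi/7)   exp(4*I*pi/7)   exp(2*I*pi/7) 

Spot check: chi_4(3) = zeta_7^(4*3) = zeta_7^12 = exp(-4*I*pi/7).

Solution. Z/7Z is abelian, so all 7 irreducible complex representations are 1-dimensional. They are given by chi_k(m) = zeta_7^(k*m) for k = 0,...,6. Row orthogonality: sum_m chi_k(m) conj(chi_l(m)) = 7 * [k = l].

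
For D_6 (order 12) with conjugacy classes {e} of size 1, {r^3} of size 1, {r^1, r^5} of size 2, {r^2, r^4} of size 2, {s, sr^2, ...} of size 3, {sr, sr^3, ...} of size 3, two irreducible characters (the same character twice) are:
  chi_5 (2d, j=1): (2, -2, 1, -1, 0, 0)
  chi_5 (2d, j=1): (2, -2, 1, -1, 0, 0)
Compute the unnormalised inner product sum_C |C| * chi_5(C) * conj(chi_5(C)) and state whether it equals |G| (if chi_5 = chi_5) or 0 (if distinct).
Sum = 12 = |G| = 12; so <chi_5, chi_5> = 1 (norm-1 confirms irreducibility).

Reasoning: Compute term by term over conjugacy classes (|C| * chi_5(C) * conj(chi_5(C))):
  1*(2)*conj(2) + 1*(-2)*conj(-2) + 2*(1)*conj(1) + 2*(-1)*conj(-1) + 3*(0)*conj(0) + 3*(0)*conj(0)
  = (4) + (4) + (2) + (2) + (0) + (0)
  = 12.
Dividing by |G| = 12 gives 12/12 = 1, matching the row-orthogonality relation <chi_5, chi_5> = [chi_5 = chi_5].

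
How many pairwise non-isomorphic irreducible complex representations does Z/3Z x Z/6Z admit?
18

Details: The number of irreducible complex representations of a finite group equals its number of conjugacy classes. Z/3Z x Z/6Z is abelian of order 18, so every element is its own conjugacy class: 18 classes, so Z/3Z x Z/6Z (order 18) has exactly 18 irreducible complex representations.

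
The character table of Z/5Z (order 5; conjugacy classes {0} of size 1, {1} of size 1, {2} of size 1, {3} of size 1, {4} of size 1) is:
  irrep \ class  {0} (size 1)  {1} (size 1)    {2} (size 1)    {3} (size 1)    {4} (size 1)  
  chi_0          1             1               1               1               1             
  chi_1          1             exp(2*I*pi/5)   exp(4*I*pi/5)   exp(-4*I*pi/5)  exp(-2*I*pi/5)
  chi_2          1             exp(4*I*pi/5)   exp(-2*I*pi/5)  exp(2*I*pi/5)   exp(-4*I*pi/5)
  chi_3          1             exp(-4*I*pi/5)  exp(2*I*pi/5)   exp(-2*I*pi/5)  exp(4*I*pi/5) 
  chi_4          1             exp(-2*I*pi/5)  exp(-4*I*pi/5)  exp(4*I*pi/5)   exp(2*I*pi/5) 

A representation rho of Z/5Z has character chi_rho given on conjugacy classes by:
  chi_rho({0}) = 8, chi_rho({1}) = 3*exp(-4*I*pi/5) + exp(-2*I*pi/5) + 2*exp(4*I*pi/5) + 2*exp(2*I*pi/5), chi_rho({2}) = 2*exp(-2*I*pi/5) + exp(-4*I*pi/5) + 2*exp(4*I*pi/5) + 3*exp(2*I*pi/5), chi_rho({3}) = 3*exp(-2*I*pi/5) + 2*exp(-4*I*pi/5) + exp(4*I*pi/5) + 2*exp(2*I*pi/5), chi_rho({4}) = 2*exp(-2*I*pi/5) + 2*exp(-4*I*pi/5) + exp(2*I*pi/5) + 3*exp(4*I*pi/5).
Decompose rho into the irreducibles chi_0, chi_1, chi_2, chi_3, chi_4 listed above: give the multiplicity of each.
Multiplicities: chi_0: 0, chi_1: 2, chi_2: 2, chi_3: 3, chi_4: 1.

Justification: Use <chi_rho, chi> = (1/|G|) sum_C |C| * chi_rho(C) * conj(chi(C)) with |G| = 5 for each irreducible chi in the table:
  <chi_rho, chi_0> = (1/5)[1*(8)*conj(1) + 1*(3*exp(-4*I*pi/5) + exp(-2*I*pi/5) + 2*exp(4*I*pi/5) + 2*exp(2*I*pi/5))*conj(1) + 1*(2*exp(-2*I*pi/5) + exp(-4*I*pi/5) + 2*exp(4*I*pi/5) + 3*exp(2*I*pi/5))*conj(1) + 1*(3*exp(-2*I*pi/5) + 2*exp(-4*I*pi/5) + exp(4*I*pi/5) + 2*exp(2*I*pi/5))*conj(1) + 1*(2*exp(-2*I*pi/5) + 2*exp(-4*I*pi/5) + exp(2*I*pi/5) + 3*exp(4*I*pi/5))*conj(1)]
      = (1/5)[(8) + (3*exp(-4*I*pi/5) + exp(-2*I*pi/5) + 2*exp(4*I*pi/5) + 2*exp(2*I*pi/5)) + (2*exp(-2*I*pi/5) + exp(-4*I*pi/5) + 2*exp(4*I*pi/5) + 3*exp(2*I*pi/5)) + (3*exp(-2*I*pi/5) + 2*exp(-4*I*pi/5) + exp(4*I*pi/5) + 2*exp(2*I*pi/5)) + (2*exp(-2*I*pi/5) + 2*exp(-4*I*pi/5) + exp(2*I*pi/5) + 3*exp(4*I*pi/5))] = 0/5 = 0
  <chi_rho, chi_1> = (1/5)[1*(8)*conj(1) + 1*(3*exp(-4*I*pi/5) + exp(-2*I*pi/5) + 2*exp(4*I*pi/5) + 2*exp(2*I*pi/5))*conj(exp(2*I*pi/5)) + 1*(2*exp(-2*I*pi/5) + exp(-4*I*pi/5) + 2*exp(4*I*pi/5) + 3*exp(2*I*pi/5))*conj(exp(4*I*pi/5)) + 1*(3*exp(-2*I*pi/5) + 2*exp(-4*I*pi/5) + exp(4*I*pi/5) + 2*exp(2*I*pi/5))*conj(exp(-4*I*pi/5)) + 1*(2*exp(-2*I*pi/5) + 2*exp(-4*I*pi/5) + exp(2*I*pi/5) + 3*exp(4*I*pi/5))*conj(exp(-2*I*pi/5))]
      = (1/5)[(8) + (2 + exp(-4*I*pi/5) + 3*exp(4*I*pi/5) + 2*exp(2*I*pi/5)) + (2 + 3*exp(-2*I*pi/5) + exp(2*I*pi/5) + 2*exp(4*I*pi/5)) + (2 + 2*exp(-4*I*pi/5) + exp(-2*I*pi/5) + 3*exp(2*I*pi/5)) + (2 + 2*exp(-2*I*pi/5) + 3*exp(-4*I*pi/5) + exp(4*I*pi/5))] = 10/5 = 2
  <chi_rho, chi_2> = (1/5)[1*(8)*conj(1) + 1*(3*exp(-4*I*pi/5) + exp(-2*I*pi/5) + 2*exp(4*I*pi/5) + 2*exp(2*I*pi/5))*conj(exp(4*I*pi/5)) + 1*(2*exp(-2*I*pi/5) + exp(-4*I*pi/5) + 2*exp(4*I*pi/5) + 3*exp(2*I*pi/5))*conj(exp(-2*I*pi/5)) + 1*(3*exp(-2*I*pi/5) + 2*exp(-4*I*pi/5) + exp(4*I*pi/5) + 2*exp(2*I*pi/5))*conj(exp(2*I*pi/5)) + 1*(2*exp(-2*I*pi/5) + 2*exp(-4*I*pi/5) + exp(2*I*pi/5) + 3*exp(4*I*pi/5))*conj(exp(-4*I*pi/5))]
      = (1/5)[(8) + (2 + 2*exp(-2*I*pi/5) + exp(4*I*pi/5) + 3*exp(2*I*pi/5)) + (2 + 2*exp(-4*I*pi/5) + exp(-2*I*pi/5) + 3*exp(4*I*pi/5)) + (2 + 3*exp(-4*I*pi/5) + exp(2*I*pi/5) + 2*exp(4*I*pi/5)) + (2 + 3*exp(-2*I*pi/5) + exp(-4*I*pi/5) + 2*exp(2*I*pi/5))] = 10/5 = 2
  <chi_rho, chi_3> = (1/5)[1*(8)*conj(1) + 1*(3*exp(-4*I*pi/5) + exp(-2*I*pi/5) + 2*exp(4*I*pi/5) + 2*exp(2*I*pi/5))*conj(exp(-4*I*pi/5)) + 1*(2*exp(-2*I*pi/5) + exp(-4*I*pi/5) + 2*exp(4*I*pi/5) + 3*exp(2*I*pi/5))*conj(exp(2*I*pi/5)) + 1*(3*exp(-2*I*pi/5) + 2*exp(-4*I*pi/5) + exp(4*I*pi/5) + 2*exp(2*I*pi/5))*conj(exp(-2*I*pi/5)) + 1*(2*exp(-2*I*pi/5) + 2*exp(-4*I*pi/5) + exp(2*I*pi/5) + 3*exp(4*I*pi/5))*conj(exp(4*I*pi/5))]
      = (1/5)[(8) + (3 + 2*exp(-2*I*pi/5) + 2*exp(-4*I*pi/5) + exp(2*I*pi/5)) + (3 + 2*exp(-4*I*pi/5) + exp(4*I*pi/5) + 2*exp(2*I*pi/5)) + (3 + 2*exp(-2*I*pi/5) + exp(-4*I*pi/5) + 2*exp(4*I*pi/5)) + (3 + exp(-2*I*pi/5) + 2*exp(4*I*pi/5) + 2*exp(2*I*pi/5))] = 15/5 = 3
  <chi_rho, chi_4> = (1/5)[1*(8)*conj(1) + 1*(3*exp(-4*I*pi/5) + exp(-2*I*pi/5) + 2*exp(4*I*pi/5) + 2*exp(2*I*pi/5))*conj(exp(-2*I*pi/5)) + 1*(2*exp(-2*I*pi/5) + exp(-4*I*pi/5) + 2*exp(4*I*pi/5) + 3*exp(2*I*pi/5))*conj(exp(-4*I*pi/5)) + 1*(3*exp(-2*I*pi/5) + 2*exp(-4*I*pi/5) + exp(4*I*pi/5) + 2*exp(2*I*pi/5))*conj(exp(4*I*pi/5)) + 1*(2*exp(-2*I*pi/5) + 2*exp(-4*I*pi/5) + exp(2*I*pi/5) + 3*exp(4*I*pi/5))*conj(exp(2*I*pi/5))]
      = (1/5)[(8) + (1 + 3*exp(-2*I*pi/5) + 2*exp(-4*I*pi/5) + 2*exp(4*I*pi/5)) + (1 + 2*exp(-2*I*pi/5) + 3*exp(-4*I*pi/5) + 2*exp(2*I*pi/5)) + (1 + 2*exp(-2*I*pi/5) + 3*exp(4*I*pi/5) + 2*exp(2*I*pi/5)) + (1 + 2*exp(-4*I*pi/5) + 2*exp(4*I*pi/5) + 3*exp(2*I*pi/5))] = 5/5 = 1
(Exp terms are combined using exp(i*s)*conj(exp(i*t)) = exp(i*(s-t)), and sums of them are collapsed using the identity that for every m > 1 the m distinct m-th roots of unity sum to 0, e.g. 1 + exp(2*I*pi/3) + exp(-2*I*pi/3) = 0.)
Dimension check: dim(rho) = sum (mult * dim) = 0*1 + 2*1 + 2*1 + 3*1 + 1*1 = 8 = chi_rho(e) = 8.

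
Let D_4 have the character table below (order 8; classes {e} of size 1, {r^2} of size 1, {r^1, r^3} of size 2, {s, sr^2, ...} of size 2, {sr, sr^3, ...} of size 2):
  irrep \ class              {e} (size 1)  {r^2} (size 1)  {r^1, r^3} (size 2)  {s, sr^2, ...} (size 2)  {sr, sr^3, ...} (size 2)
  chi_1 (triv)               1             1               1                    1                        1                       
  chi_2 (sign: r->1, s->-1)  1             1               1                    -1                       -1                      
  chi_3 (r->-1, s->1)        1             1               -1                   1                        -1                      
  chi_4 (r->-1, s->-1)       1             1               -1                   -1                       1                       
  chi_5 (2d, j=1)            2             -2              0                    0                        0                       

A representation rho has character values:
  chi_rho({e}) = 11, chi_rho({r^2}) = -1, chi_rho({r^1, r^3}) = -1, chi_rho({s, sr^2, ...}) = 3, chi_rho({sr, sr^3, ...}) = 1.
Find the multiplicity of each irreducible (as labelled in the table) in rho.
Multiplicities: chi_1: 2, chi_2: 0, chi_3: 2, chi_4: 1, chi_5: 3.

Explanation: Use <chi_rho, chi> = (1/|G|) sum_C |C| * chi_rho(C) * conj(chi(C)) with |G| = 8 for each irreducible chi in the table:
  <chi_rho, chi_1> = (1/8)[1*(11)*conj(1) + 1*(-1)*conj(1) + 2*(-1)*conj(1) + 2*(3)*conj(1) + 2*(1)*conj(1)]
      = (1/8)[(11) + (-1) + (-2) + (6) + (2)] = 16/8 = 2
  <chi_rho, chi_2> = (1/8)[1*(11)*conj(1) + 1*(-1)*conj(1) + 2*(-1)*conj(1) + 2*(3)*conj(-1) + 2*(1)*conj(-1)]
      = (1/8)[(11) + (-1) + (-2) + (-6) + (-2)] = 0/8 = 0
  <chi_rho, chi_3> = (1/8)[1*(11)*conj(1) + 1*(-1)*conj(1) + 2*(-1)*conj(-1) + 2*(3)*conj(1) + 2*(1)*conj(-1)]
      = (1/8)[(11) + (-1) + (2) + (6) + (-2)] = 16/8 = 2
  <chi_rho, chi_4> = (1/8)[1*(11)*conj(1) + 1*(-1)*conj(1) + 2*(-1)*conj(-1) + 2*(3)*conj(-1) + 2*(1)*conj(1)]
      = (1/8)[(11) + (-1) + (2) + (-6) + (2)] = 8/8 = 1
  <chi_rho, chi_5> = (1/8)[1*(11)*conj(2) + 1*(-1)*conj(-2) + 2*(-1)*conj(0) + 2*(3)*conj(0) + 2*(1)*conj(0)]
      = (1/8)[(22) + (2) + (0) + (0) + (0)] = 24/8 = 3
Dimension check: dim(rho) = sum (mult * dim) = 2*1 + 0*1 + 2*1 + 1*1 + 3*2 = 11 = chi_rho(e) = 11.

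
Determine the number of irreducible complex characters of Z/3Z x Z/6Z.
18

Derivation: The number of irreducible complex representations of a finite group equals its number of conjugacy classes. Z/3Z x Z/6Z is abelian of order 18, so every element is its own conjugacy class: 18 classes, so Z/3Z x Z/6Z (order 18) has exactly 18 irreducible complex representations.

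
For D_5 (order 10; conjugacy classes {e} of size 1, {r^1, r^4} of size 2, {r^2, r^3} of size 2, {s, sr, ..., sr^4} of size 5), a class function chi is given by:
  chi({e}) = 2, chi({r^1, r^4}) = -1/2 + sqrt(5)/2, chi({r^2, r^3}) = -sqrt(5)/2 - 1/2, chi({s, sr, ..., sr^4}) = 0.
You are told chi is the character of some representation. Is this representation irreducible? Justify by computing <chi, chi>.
Irreducible: <chi, chi> = 1.

Proof sketch: <chi, chi> = (1/|G|) sum_C |C| * |chi(C)|^2 = (1/10)[1*|2|^2 + 2*|-1/2 + sqrt(5)/2|^2 + 2*|-sqrt(5)/2 - 1/2|^2 + 5*|0|^2]
  = (1/10)[(4) + (3 - sqrt(5)) + (sqrt(5) + 3) + (0)] = 10/10 = 1.
A character is irreducible iff <chi, chi> = 1, so this representation is irreducible.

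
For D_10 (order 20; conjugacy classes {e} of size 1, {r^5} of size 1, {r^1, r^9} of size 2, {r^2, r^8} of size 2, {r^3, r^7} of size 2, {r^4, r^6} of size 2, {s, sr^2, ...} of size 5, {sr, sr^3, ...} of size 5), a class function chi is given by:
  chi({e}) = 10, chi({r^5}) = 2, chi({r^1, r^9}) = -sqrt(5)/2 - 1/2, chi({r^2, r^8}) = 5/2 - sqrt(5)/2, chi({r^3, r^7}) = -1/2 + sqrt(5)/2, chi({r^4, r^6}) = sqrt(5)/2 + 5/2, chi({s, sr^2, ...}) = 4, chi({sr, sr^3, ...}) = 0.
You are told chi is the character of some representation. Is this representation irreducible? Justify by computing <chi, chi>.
Not irreducible (reducible): <chi, chi> = 11 > 1.

Details: <chi, chi> = (1/|G|) sum_C |C| * |chi(C)|^2 = (1/20)[1*|10|^2 + 1*|2|^2 + 2*|-sqrt(5)/2 - 1/2|^2 + 2*|5/2 - sqrt(5)/2|^2 + 2*|-1/2 + sqrt(5)/2|^2 + 2*|sqrt(5)/2 + 5/2|^2 + 5*|4|^2 + 5*|0|^2]
  = (1/20)[(100) + (4) + (sqrt(5) + 3) + (15 - 5*sqrt(5)) + (3 - sqrt(5)) + (5*sqrt(5) + 15) + (80) + (0)] = 220/20 = 11.
A character is irreducible iff <chi, chi> = 1, so this representation is reducible.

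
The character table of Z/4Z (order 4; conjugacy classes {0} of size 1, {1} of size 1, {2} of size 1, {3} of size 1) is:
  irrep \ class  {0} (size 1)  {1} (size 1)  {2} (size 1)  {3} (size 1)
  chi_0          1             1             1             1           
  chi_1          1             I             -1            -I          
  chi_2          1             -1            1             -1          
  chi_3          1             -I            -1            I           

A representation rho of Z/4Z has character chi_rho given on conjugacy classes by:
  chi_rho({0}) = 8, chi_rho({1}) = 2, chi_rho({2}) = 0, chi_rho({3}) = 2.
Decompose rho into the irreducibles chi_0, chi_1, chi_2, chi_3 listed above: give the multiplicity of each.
Multiplicities: chi_0: 3, chi_1: 2, chi_2: 1, chi_3: 2.

Use <chi_rho, chi> = (1/|G|) sum_C |C| * chi_rho(C) * conj(chi(C)) with |G| = 4 for each irreducible chi in the table:
  <chi_rho, chi_0> = (1/4)[1*(8)*conj(1) + 1*(2)*conj(1) + 1*(0)*conj(1) + 1*(2)*conj(1)]
      = (1/4)[(8) + (2) + (0) + (2)] = 12/4 = 3
  <chi_rho, chi_1> = (1/4)[1*(8)*conj(1) + 1*(2)*conj(I) + 1*(0)*conj(-1) + 1*(2)*conj(-I)]
      = (1/4)[(8) + (-2*I) + (0) + (2*I)] = 8/4 = 2
  <chi_rho, chi_2> = (1/4)[1*(8)*conj(1) + 1*(2)*conj(-1) + 1*(0)*conj(1) + 1*(2)*conj(-1)]
      = (1/4)[(8) + (-2) + (0) + (-2)] = 4/4 = 1
  <chi_rho, chi_3> = (1/4)[1*(8)*conj(1) + 1*(2)*conj(-I) + 1*(0)*conj(-1) + 1*(2)*conj(I)]
      = (1/4)[(8) + (2*I) + (0) + (-2*I)] = 8/4 = 2
(Exp terms are combined using exp(i*s)*conj(exp(i*t)) = exp(i*(s-t)), and sums of them are collapsed using the identity that for every m > 1 the m distinct m-th roots of unity sum to 0, e.g. 1 + exp(2*I*pi/3) + exp(-2*I*pi/3) = 0.)
Dimension check: dim(rho) = sum (mult * dim) = 3*1 + 2*1 + 1*1 + 2*1 = 8 = chi_rho(e) = 8.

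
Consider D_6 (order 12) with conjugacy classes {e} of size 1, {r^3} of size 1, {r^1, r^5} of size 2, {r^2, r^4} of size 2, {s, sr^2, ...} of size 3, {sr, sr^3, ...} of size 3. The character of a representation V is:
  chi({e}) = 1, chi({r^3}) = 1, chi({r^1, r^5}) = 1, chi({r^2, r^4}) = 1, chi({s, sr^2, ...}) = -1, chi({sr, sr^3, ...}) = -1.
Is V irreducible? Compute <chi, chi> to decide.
Irreducible: <chi, chi> = 1.

Proof sketch: <chi, chi> = (1/|G|) sum_C |C| * |chi(C)|^2 = (1/12)[1*|1|^2 + 1*|1|^2 + 2*|1|^2 + 2*|1|^2 + 3*|-1|^2 + 3*|-1|^2]
  = (1/12)[(1) + (1) + (2) + (2) + (3) + (3)] = 12/12 = 1.
A character is irreducible iff <chi, chi> = 1, so this representation is irreducible.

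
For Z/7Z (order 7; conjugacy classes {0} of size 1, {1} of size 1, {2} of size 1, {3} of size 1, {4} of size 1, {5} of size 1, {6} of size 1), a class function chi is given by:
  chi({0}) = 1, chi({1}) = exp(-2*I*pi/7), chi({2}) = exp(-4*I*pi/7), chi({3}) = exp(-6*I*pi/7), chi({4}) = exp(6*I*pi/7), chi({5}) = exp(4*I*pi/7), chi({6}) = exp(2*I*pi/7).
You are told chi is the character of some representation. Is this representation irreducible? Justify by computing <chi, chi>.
Irreducible: <chi, chi> = 1.

Justification: <chi, chi> = (1/|G|) sum_C |C| * |chi(C)|^2 = (1/7)[1*|1|^2 + 1*|exp(-2*I*pi/7)|^2 + 1*|exp(-4*I*pi/7)|^2 + 1*|exp(-6*I*pi/7)|^2 + 1*|exp(6*I*pi/7)|^2 + 1*|exp(4*I*pi/7)|^2 + 1*|exp(2*I*pi/7)|^2]
  = (1/7)[(1) + (1) + (1) + (1) + (1) + (1) + (1)] = 7/7 = 1.
(Exp terms are combined using exp(i*s)*conj(exp(i*t)) = exp(i*(s-t)), and sums of them are collapsed using the identity that for every m > 1 the m distinct m-th roots of unity sum to 0, e.g. 1 + exp(2*I*pi/3) + exp(-2*I*pi/3) = 0.)
A character is irreducible iff <chi, chi> = 1, so this representation is irreducible.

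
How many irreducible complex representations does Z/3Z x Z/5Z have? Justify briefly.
15

The number of irreducible complex representations of a finite group equals its number of conjugacy classes. Z/3Z x Z/5Z is abelian of order 15, so every element is its own conjugacy class: 15 classes, so Z/3Z x Z/5Z (order 15) has exactly 15 irreducible complex representations.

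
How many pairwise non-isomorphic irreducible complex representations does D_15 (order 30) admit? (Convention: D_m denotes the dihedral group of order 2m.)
9

Reasoning: The number of irreducible complex representations of a finite group equals its number of conjugacy classes. D_15 has 9 conjugacy classes ((n+3)/2 for n odd), so D_15 (order 30) has exactly 9 irreducible complex representations.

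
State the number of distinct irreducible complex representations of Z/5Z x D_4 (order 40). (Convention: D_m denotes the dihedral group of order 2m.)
25

Solution. The number of irreducible complex representations of a finite group equals its number of conjugacy classes. For a direct product, #classes(G x H) = #classes(G) * #classes(H). Z/5Z has 5 classes (abelian), D_4 has 5 classes, so 5 * 5 = 25, so Z/5Z x D_4 (order 40) has exactly 25 irreducible complex representations.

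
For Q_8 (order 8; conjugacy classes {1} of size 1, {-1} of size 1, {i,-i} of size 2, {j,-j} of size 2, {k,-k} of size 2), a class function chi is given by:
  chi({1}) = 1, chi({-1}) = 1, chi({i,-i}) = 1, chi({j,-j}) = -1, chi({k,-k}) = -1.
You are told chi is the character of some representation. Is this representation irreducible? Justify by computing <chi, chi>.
Irreducible: <chi, chi> = 1.

Explanation: <chi, chi> = (1/|G|) sum_C |C| * |chi(C)|^2 = (1/8)[1*|1|^2 + 1*|1|^2 + 2*|1|^2 + 2*|-1|^2 + 2*|-1|^2]
  = (1/8)[(1) + (1) + (2) + (2) + (2)] = 8/8 = 1.
A character is irreducible iff <chi, chi> = 1, so this representation is irreducible.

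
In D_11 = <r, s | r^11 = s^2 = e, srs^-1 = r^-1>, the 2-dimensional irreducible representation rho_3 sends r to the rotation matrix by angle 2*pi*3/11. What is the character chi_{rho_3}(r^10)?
chi_{rho_3}(r^10) = 2*cos(2*pi*3*10/11) = -2*cos(5*pi/11)

rho_3(r^10) is rotation by angle 2*pi*3*10/11, whose trace is 2*cos(2*pi*3*10/11) = -2*cos(5*pi/11).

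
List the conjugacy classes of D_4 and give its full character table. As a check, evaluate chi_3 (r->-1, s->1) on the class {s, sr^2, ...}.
Conjugacy classes: {e} of size 1, {r^2} of size 1, {r^1, r^3} of size 2, {s, sr^2, ...} of size 2, {sr, sr^3, ...} of size 2.
Character table:
  irrep \ class              {e} (size 1)  {r^2} (size 1)  {r^1, r^3} (size 2)  {s, sr^2, ...} (size 2)  {sr, sr^3, ...} (size 2)
  chi_1 (triv)               1             1               1                    1                        1                       
  chi_2 (sign: r->1, s->-1)  1             1               1                    -1                       -1                      
  chi_3 (r->-1, s->1)        1             1               -1                   1                        -1                      
  chi_4 (r->-1, s->-1)       1             1               -1                   -1                       1                       
  chi_5 (2d, j=1)            2             -2              0                    0                        0                       

Spot check: chi_3 (r->-1, s->1) on {s, sr^2, ...} = 1.

Working: D_4 has order 2*4 = 8 with 5 conjugacy classes, hence 5 irreducibles. Sum of squared dims 1 + 1 + 1 + 1 + 4 = 8 = |G|. Linear characters come from the abelianisation; the 2-dimensional irreps have character r^k -> 2*cos(2*pi*j*k/4), reflections -> 0.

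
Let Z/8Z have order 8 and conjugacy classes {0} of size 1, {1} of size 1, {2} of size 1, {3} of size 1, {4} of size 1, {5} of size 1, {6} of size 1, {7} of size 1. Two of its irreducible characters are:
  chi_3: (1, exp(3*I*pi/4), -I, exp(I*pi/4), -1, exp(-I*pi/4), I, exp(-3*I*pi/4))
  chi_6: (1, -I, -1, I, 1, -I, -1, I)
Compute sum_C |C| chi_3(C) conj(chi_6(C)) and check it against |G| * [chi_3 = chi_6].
Sum = 0; so <chi_3, chi_6> = 0 (distinct irreducibles are orthogonal).

Working: Compute term by term over conjugacy classes (|C| * chi_3(C) * conj(chi_6(C))):
  1*(1)*conj(1) + 1*(exp(3*I*pi/4))*conj(-I) + 1*(-I)*conj(-1) + 1*(exp(I*pi/4))*conj(I) + 1*(-1)*conj(1) + 1*(exp(-I*pi/4))*conj(-I) + 1*(I)*conj(-1) + 1*(exp(-3*I*pi/4))*conj(I)
  = (1) + (exp(-3*I*pi/4)) + (I) + (-exp(3*I*pi/4)) + (-1) + (exp(I*pi/4)) + (-I) + (-exp(-I*pi/4))
  = 0.
(Exp terms are combined using exp(i*s)*conj(exp(i*t)) = exp(i*(s-t)), and sums of them are collapsed using the identity that for every m > 1 the m distinct m-th roots of unity sum to 0, e.g. 1 + exp(2*I*pi/3) + exp(-2*I*pi/3) = 0.)
Dividing by |G| = 8 gives 0/8 = 0, matching the row-orthogonality relation <chi_3, chi_6> = [chi_3 = chi_6].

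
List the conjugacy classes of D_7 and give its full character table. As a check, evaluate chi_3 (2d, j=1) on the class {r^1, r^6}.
Conjugacy classes: {e} of size 1, {r^1, r^6} of size 2, {r^2, r^5} of size 2, {r^3, r^4} of size 2, {s, sr, ..., sr^6} of size 7.
Character table:
  irrep \ class              {e} (size 1)  {r^1, r^6} (size 2)  {r^2, r^5} (size 2)  {r^3, r^4} (size 2)  {s, sr, ..., sr^6} (size 7)
  chi_1 (triv)               1             1                    1                    1                    1                          
  chi_2 (sign: r->1, s->-1)  1             1                    1                    1                    -1                         
  chi_3 (2d, j=1)            2             2*cos(2*pi/7)        -2*cos(3*pi/7)       -2*cos(pi/7)         0                          
  chi_4 (2d, j=2)            2             -2*cos(3*pi/7)       -2*cos(pi/7)         2*cos(2*pi/7)        0                          
  chi_5 (2d, j=3)            2             -2*cos(pi/7)         2*cos(2*pi/7)        -2*cos(3*pi/7)       0                          

Spot check: chi_3 (2d, j=1) on {r^1, r^6} = 2*cos(2*pi/7).

Reasoning: D_7 has order 2*7 = 14 with 5 conjugacy classes, hence 5 irreducibles. Sum of squared dims 1 + 1 + 4 + 4 + 4 = 14 = |G|. Linear characters come from the abelianisation; the 2-dimensional irreps have character r^k -> 2*cos(2*pi*j*k/7), reflections -> 0.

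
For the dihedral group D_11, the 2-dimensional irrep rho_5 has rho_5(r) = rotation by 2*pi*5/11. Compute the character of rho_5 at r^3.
chi_{rho_5}(r^3) = 2*cos(2*pi*5*3/11) = -2*cos(3*pi/11)

rho_5(r^3) is rotation by angle 2*pi*5*3/11, whose trace is 2*cos(2*pi*5*3/11) = -2*cos(3*pi/11).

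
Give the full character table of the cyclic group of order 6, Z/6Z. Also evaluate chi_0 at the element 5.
Character table of Z/6Z (irreps indexed chi_0,...,chi_5 with chi_k(m) = zeta_6^(k*m), zeta_6 = exp(2*pi*i/6)):
  irrep \ class  {0} (size 1)  {1} (size 1)    {2} (size 1)    {3} (size 1)  {4} (size 1)    {5} (size 1)  
  chi_0          1             1               1               1             1               1             
  chi_1          1             exp(I*pi/3)     exp(2*I*pi/3)   -1            exp(-2*I*pi/3)  exp(-I*pi/3)  
  chi_2          1             exp(2*I*pi/3)   exp(-2*I*pi/3)  1             exp(2*I*pi/3)   exp(-2*I*pi/3)
  chi_3          1             -1              1               -1            1               -1            
  chi_4          1             exp(-2*I*pi/3)  exp(2*I*pi/3)   1             exp(-2*I*pi/3)  exp(2*I*pi/3) 
  chi_5          1             exp(-I*pi/3)    exp(-2*I*pi/3)  -1            exp(2*I*pi/3)   exp(I*pi/3)   

Spot check: chi_0(5) = zeta_6^(0*5) = zeta_6^0 = 1.

Derivation: Z/6Z is abelian, so all 6 irreducible complex representations are 1-dimensional. They are given by chi_k(m) = zeta_6^(k*m) for k = 0,...,5. Row orthogonality: sum_m chi_k(m) conj(chi_l(m)) = 6 * [k = l].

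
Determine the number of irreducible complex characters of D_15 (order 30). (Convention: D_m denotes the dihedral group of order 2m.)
9

Proof sketch: The number of irreducible complex representations of a finite group equals its number of conjugacy classes. D_15 has 9 conjugacy classes ((n+3)/2 for n odd), so D_15 (order 30) has exactly 9 irreducible complex representations.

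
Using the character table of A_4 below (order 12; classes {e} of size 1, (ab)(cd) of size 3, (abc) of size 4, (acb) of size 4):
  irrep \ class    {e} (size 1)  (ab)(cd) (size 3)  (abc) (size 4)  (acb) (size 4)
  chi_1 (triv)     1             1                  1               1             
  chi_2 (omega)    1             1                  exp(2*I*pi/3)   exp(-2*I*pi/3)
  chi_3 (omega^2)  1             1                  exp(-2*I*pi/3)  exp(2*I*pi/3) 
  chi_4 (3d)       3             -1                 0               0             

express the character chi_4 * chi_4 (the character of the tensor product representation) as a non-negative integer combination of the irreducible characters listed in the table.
chi_4 tensor chi_4 = chi_1 + chi_2 + chi_3 + 2*chi_4 (all other irreducibles have multiplicity 0).

Derivation: The character of a tensor product is the pointwise product (chi_4 * chi_4)(C) = chi_4(C) * chi_4(C):
  {e}: (3)*(3), (ab)(cd): (-1)*(-1), (abc): (0)*(0), (acb): (0)*(0)
so (chi_4 * chi_4) takes values
  {e} -> 9, (ab)(cd) -> 1, (abc) -> 0, (acb) -> 0.
Now take the inner product of this character with each irreducible chi from the table, <chi_4*chi_4, chi> = (1/12) sum_C |C| (chi_4*chi_4)(C) conj(chi(C)):
  <chi_4*chi_4, chi_1> = (1/12)[1*(9)*conj(1) + 3*(1)*conj(1) + 4*(0)*conj(1) + 4*(0)*conj(1)]
      = (1/12)[(9) + (3) + (0) + (0)] = 12/12 = 1
  <chi_4*chi_4, chi_2> = (1/12)[1*(9)*conj(1) + 3*(1)*conj(1) + 4*(0)*conj(exp(2*I*pi/3)) + 4*(0)*conj(exp(-2*I*pi/3))]
      = (1/12)[(9) + (3) + (0) + (0)] = 12/12 = 1
  <chi_4*chi_4, chi_3> = (1/12)[1*(9)*conj(1) + 3*(1)*conj(1) + 4*(0)*conj(exp(-2*I*pi/3)) + 4*(0)*conj(exp(2*I*pi/3))]
      = (1/12)[(9) + (3) + (0) + (0)] = 12/12 = 1
  <chi_4*chi_4, chi_4> = (1/12)[1*(9)*conj(3) + 3*(1)*conj(-1) + 4*(0)*conj(0) + 4*(0)*conj(0)]
      = (1/12)[(27) + (-3) + (0) + (0)] = 24/12 = 2
(Exp terms are combined using exp(i*s)*conj(exp(i*t)) = exp(i*(s-t)), and sums of them are collapsed using the identity that for every m > 1 the m distinct m-th roots of unity sum to 0, e.g. 1 + exp(2*I*pi/3) + exp(-2*I*pi/3) = 0.)
Hence the multiplicities are chi_1: 1, chi_2: 1, chi_3: 1, chi_4: 2. Dimension check: dim(chi_4)*dim(chi_4) = 3*3 = 9 and sum (mult * dim) = 1*1 + 1*1 + 1*1 + 2*3 = 9.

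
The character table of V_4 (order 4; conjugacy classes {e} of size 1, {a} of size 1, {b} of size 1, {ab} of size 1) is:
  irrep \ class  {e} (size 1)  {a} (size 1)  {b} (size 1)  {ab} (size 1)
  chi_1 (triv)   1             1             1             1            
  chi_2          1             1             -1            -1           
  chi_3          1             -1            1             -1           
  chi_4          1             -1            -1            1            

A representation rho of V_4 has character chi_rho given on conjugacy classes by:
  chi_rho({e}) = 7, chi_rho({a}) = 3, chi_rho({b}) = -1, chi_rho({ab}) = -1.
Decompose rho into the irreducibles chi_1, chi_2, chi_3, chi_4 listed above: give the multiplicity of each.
Multiplicities: chi_1: 2, chi_2: 3, chi_3: 1, chi_4: 1.

Explanation: Use <chi_rho, chi> = (1/|G|) sum_C |C| * chi_rho(C) * conj(chi(C)) with |G| = 4 for each irreducible chi in the table:
  <chi_rho, chi_1> = (1/4)[1*(7)*conj(1) + 1*(3)*conj(1) + 1*(-1)*conj(1) + 1*(-1)*conj(1)]
      = (1/4)[(7) + (3) + (-1) + (-1)] = 8/4 = 2
  <chi_rho, chi_2> = (1/4)[1*(7)*conj(1) + 1*(3)*conj(1) + 1*(-1)*conj(-1) + 1*(-1)*conj(-1)]
      = (1/4)[(7) + (3) + (1) + (1)] = 12/4 = 3
  <chi_rho, chi_3> = (1/4)[1*(7)*conj(1) + 1*(3)*conj(-1) + 1*(-1)*conj(1) + 1*(-1)*conj(-1)]
      = (1/4)[(7) + (-3) + (-1) + (1)] = 4/4 = 1
  <chi_rho, chi_4> = (1/4)[1*(7)*conj(1) + 1*(3)*conj(-1) + 1*(-1)*conj(-1) + 1*(-1)*conj(1)]
      = (1/4)[(7) + (-3) + (1) + (-1)] = 4/4 = 1
Dimension check: dim(rho) = sum (mult * dim) = 2*1 + 3*1 + 1*1 + 1*1 = 7 = chi_rho(e) = 7.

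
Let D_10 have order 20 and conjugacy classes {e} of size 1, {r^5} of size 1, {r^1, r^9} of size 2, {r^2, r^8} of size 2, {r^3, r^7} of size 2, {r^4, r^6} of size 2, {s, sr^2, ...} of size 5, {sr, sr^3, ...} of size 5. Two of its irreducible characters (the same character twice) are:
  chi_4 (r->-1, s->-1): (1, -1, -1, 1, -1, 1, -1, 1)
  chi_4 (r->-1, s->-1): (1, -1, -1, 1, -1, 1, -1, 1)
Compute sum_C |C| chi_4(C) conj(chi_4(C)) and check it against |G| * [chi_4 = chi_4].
Sum = 20 = |G| = 20; so <chi_4, chi_4> = 1 (norm-1 confirms irreducibility).

Derivation: Compute term by term over conjugacy classes (|C| * chi_4(C) * conj(chi_4(C))):
  1*(1)*conj(1) + 1*(-1)*conj(-1) + 2*(-1)*conj(-1) + 2*(1)*conj(1) + 2*(-1)*conj(-1) + 2*(1)*conj(1) + 5*(-1)*conj(-1) + 5*(1)*conj(1)
  = (1) + (1) + (2) + (2) + (2) + (2) + (5) + (5)
  = 20.
Dividing by |G| = 20 gives 20/20 = 1, matching the row-orthogonality relation <chi_4, chi_4> = [chi_4 = chi_4].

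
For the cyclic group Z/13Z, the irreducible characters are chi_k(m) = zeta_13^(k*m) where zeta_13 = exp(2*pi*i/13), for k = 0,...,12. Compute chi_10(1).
chi_10(1) = zeta_13^10 = exp(-6*I*pi/13)

Reasoning: chi_10(1) = zeta_13^(10*1) = zeta_13^10. Since zeta_13^13 = 1, this equals zeta_13^10 = exp(2*pi*i*10/13) = exp(-6*I*pi/13).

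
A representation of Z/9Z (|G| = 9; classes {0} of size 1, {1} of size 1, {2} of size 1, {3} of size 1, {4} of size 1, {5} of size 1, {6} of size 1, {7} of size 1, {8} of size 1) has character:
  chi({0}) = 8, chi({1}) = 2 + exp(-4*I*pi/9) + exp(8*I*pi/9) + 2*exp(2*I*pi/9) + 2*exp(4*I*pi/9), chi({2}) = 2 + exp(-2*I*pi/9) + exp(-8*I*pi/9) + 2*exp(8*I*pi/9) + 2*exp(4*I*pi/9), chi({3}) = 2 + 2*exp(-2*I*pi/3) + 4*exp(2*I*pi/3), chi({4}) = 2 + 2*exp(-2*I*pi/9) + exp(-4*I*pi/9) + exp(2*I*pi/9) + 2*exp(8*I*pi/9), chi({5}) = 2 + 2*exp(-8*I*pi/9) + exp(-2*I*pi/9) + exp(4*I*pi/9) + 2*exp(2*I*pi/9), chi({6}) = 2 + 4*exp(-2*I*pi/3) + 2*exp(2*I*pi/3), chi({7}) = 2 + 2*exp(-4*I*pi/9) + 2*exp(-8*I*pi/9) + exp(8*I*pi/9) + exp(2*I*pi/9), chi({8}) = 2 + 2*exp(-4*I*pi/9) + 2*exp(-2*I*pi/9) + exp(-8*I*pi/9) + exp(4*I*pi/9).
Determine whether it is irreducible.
Not irreducible (reducible): <chi, chi> = 14 > 1.

Reasoning: <chi, chi> = (1/|G|) sum_C |C| * |chi(C)|^2 = (1/9)[1*|8|^2 + 1*|2 + exp(-4*I*pi/9) + exp(8*I*pi/9) + 2*exp(2*I*pi/9) + 2*exp(4*I*pi/9)|^2 + 1*|2 + exp(-2*I*pi/9) + exp(-8*I*pi/9) + 2*exp(8*I*pi/9) + 2*exp(4*I*pi/9)|^2 + 1*|2 + 2*exp(-2*I*pi/3) + 4*exp(2*I*pi/3)|^2 + 1*|2 + 2*exp(-2*I*pi/9) + exp(-4*I*pi/9) + exp(2*I*pi/9) + 2*exp(8*I*pi/9)|^2 + 1*|2 + 2*exp(-8*I*pi/9) + exp(-2*I*pi/9) + exp(4*I*pi/9) + 2*exp(2*I*pi/9)|^2 + 1*|2 + 4*exp(-2*I*pi/3) + 2*exp(2*I*pi/3)|^2 + 1*|2 + 2*exp(-4*I*pi/9) + 2*exp(-8*I*pi/9) + exp(8*I*pi/9) + exp(2*I*pi/9)|^2 + 1*|2 + 2*exp(-4*I*pi/9) + 2*exp(-2*I*pi/9) + exp(-8*I*pi/9) + exp(4*I*pi/9)|^2]
  = (1/9)[(64) + (14 + 8*exp(-4*I*pi/9) + 8*exp(-2*I*pi/9) + 5*exp(-2*I*pi/3) + 4*exp(-8*I*pi/9) + 4*exp(8*I*pi/9) + 5*exp(2*I*pi/3) + 8*exp(2*I*pi/9) + 8*exp(4*I*pi/9)) + (14 + 8*exp(-4*I*pi/9) + 5*exp(-2*I*pi/3) + 8*exp(-8*I*pi/9) + 4*exp(-2*I*pi/9) + 4*exp(2*I*pi/9) + 8*exp(8*I*pi/9) + 5*exp(2*I*pi/3) + 8*exp(4*I*pi/9)) + (4) + (14 + 8*exp(-2*I*pi/9) + 5*exp(-2*I*pi/3) + 4*exp(-4*I*pi/9) + 8*exp(-8*I*pi/9) + 8*exp(8*I*pi/9) + 4*exp(4*I*pi/9) + 5*exp(2*I*pi/3) + 8*exp(2*I*pi/9)) + (14 + 8*exp(-2*I*pi/9) + 5*exp(-2*I*pi/3) + 4*exp(-4*I*pi/9) + 8*exp(-8*I*pi/9) + 8*exp(8*I*pi/9) + 4*exp(4*I*pi/9) + 5*exp(2*I*pi/3) + 8*exp(2*I*pi/9)) + (4) + (14 + 8*exp(-4*I*pi/9) + 5*exp(-2*I*pi/3) + 8*exp(-8*I*pi/9) + 4*exp(-2*I*pi/9) + 4*exp(2*I*pi/9) + 8*exp(8*I*pi/9) + 5*exp(2*I*pi/3) + 8*exp(4*I*pi/9)) + (14 + 8*exp(-4*I*pi/9) + 8*exp(-2*I*pi/9) + 5*exp(-2*I*pi/3) + 4*exp(-8*I*pi/9) + 4*exp(8*I*pi/9) + 5*exp(2*I*pi/3) + 8*exp(2*I*pi/9) + 8*exp(4*I*pi/9))] = 126/9 = 14.
(Exp terms are combined using exp(i*s)*conj(exp(i*t)) = exp(i*(s-t)), and sums of them are collapsed using the identity that for every m > 1 the m distinct m-th roots of unity sum to 0, e.g. 1 + exp(2*I*pi/3) + exp(-2*I*pi/3) = 0.)
A character is irreducible iff <chi, chi> = 1, so this representation is reducible.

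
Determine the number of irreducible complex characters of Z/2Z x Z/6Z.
12

Why: The number of irreducible complex representations of a finite group equals its number of conjugacy classes. Z/2Z x Z/6Z is abelian of order 12, so every element is its own conjugacy class: 12 classes, so Z/2Z x Z/6Z (order 12) has exactly 12 irreducible complex representations.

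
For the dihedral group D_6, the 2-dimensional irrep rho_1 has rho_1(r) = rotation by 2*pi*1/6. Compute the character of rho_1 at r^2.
chi_{rho_1}(r^2) = 2*cos(2*pi*1*2/6) = -1

Solution. rho_1(r^2) is rotation by angle 2*pi*1*2/6, whose trace is 2*cos(2*pi*1*2/6) = -1.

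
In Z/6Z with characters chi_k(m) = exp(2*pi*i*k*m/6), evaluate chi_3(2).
chi_3(2) = zeta_6^6 = 1

Argument: chi_3(2) = zeta_6^(3*2) = zeta_6^6. Since zeta_6^6 = 1, this equals zeta_6^0 = exp(2*pi*i*0/6) = 1.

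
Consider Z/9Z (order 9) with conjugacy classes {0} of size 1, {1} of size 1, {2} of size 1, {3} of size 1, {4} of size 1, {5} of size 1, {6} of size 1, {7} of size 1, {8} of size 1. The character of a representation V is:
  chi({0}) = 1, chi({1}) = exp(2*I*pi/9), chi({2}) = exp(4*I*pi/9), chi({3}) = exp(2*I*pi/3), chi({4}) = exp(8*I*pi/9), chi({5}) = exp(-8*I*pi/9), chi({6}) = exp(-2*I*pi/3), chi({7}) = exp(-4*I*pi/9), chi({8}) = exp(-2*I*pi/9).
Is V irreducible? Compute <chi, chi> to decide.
Irreducible: <chi, chi> = 1.

Argument: <chi, chi> = (1/|G|) sum_C |C| * |chi(C)|^2 = (1/9)[1*|1|^2 + 1*|exp(2*I*pi/9)|^2 + 1*|exp(4*I*pi/9)|^2 + 1*|exp(2*I*pi/3)|^2 + 1*|exp(8*I*pi/9)|^2 + 1*|exp(-8*I*pi/9)|^2 + 1*|exp(-2*I*pi/3)|^2 + 1*|exp(-4*I*pi/9)|^2 + 1*|exp(-2*I*pi/9)|^2]
  = (1/9)[(1) + (1) + (1) + (1) + (1) + (1) + (1) + (1) + (1)] = 9/9 = 1.
(Exp terms are combined using exp(i*s)*conj(exp(i*t)) = exp(i*(s-t)), and sums of them are collapsed using the identity that for every m > 1 the m distinct m-th roots of unity sum to 0, e.g. 1 + exp(2*I*pi/3) + exp(-2*I*pi/3) = 0.)
A character is irreducible iff <chi, chi> = 1, so this representation is irreducible.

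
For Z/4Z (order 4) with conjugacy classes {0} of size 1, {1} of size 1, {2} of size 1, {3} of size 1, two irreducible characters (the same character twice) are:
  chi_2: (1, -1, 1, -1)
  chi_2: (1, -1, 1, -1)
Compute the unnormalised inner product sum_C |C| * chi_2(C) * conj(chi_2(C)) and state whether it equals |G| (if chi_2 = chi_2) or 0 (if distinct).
Sum = 4 = |G| = 4; so <chi_2, chi_2> = 1 (norm-1 confirms irreducibility).

Details: Compute term by term over conjugacy classes (|C| * chi_2(C) * conj(chi_2(C))):
  1*(1)*conj(1) + 1*(-1)*conj(-1) + 1*(1)*conj(1) + 1*(-1)*conj(-1)
  = (1) + (1) + (1) + (1)
  = 4.
(Exp terms are combined using exp(i*s)*conj(exp(i*t)) = exp(i*(s-t)), and sums of them are collapsed using the identity that for every m > 1 the m distinct m-th roots of unity sum to 0, e.g. 1 + exp(2*I*pi/3) + exp(-2*I*pi/3) = 0.)
Dividing by |G| = 4 gives 4/4 = 1, matching the row-orthogonality relation <chi_2, chi_2> = [chi_2 = chi_2].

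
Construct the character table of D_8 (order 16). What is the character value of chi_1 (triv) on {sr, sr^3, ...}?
Conjugacy classes: {e} of size 1, {r^4} of size 1, {r^1, r^7} of size 2, {r^2, r^6} of size 2, {r^3, r^5} of size 2, {s, sr^2, ...} of size 4, {sr, sr^3, ...} of size 4.
Character table:
  irrep \ class              {e} (size 1)  {r^4} (size 1)  {r^1, r^7} (size 2)  {r^2, r^6} (size 2)  {r^3, r^5} (size 2)  {s, sr^2, ...} (size 4)  {sr, sr^3, ...} (size 4)
  chi_1 (triv)               1             1               1                    1                    1                    1                        1                       
  chi_2 (sign: r->1, s->-1)  1             1               1                    1                    1                    -1                       -1                      
  chi_3 (r->-1, s->1)        1             1               -1                   1                    -1                   1                        -1                      
  chi_4 (r->-1, s->-1)       1             1               -1                   1                    -1                   -1                       1                       
  chi_5 (2d, j=1)            2             -2              sqrt(2)              0                    -sqrt(2)             0                        0                       
  chi_6 (2d, j=2)            2             2               0                    -2                   0                    0                        0                       
  chi_7 (2d, j=3)            2             -2              -sqrt(2)             0                    sqrt(2)              0                        0                       

Spot check: chi_1 (triv) on {sr, sr^3, ...} = 1.

D_8 has order 2*8 = 16 with 7 conjugacy classes, hence 7 irreducibles. Sum of squared dims 1 + 1 + 1 + 1 + 4 + 4 + 4 = 16 = |G|. Linear characters come from the abelianisation; the 2-dimensional irreps have character r^k -> 2*cos(2*pi*j*k/8), reflections -> 0.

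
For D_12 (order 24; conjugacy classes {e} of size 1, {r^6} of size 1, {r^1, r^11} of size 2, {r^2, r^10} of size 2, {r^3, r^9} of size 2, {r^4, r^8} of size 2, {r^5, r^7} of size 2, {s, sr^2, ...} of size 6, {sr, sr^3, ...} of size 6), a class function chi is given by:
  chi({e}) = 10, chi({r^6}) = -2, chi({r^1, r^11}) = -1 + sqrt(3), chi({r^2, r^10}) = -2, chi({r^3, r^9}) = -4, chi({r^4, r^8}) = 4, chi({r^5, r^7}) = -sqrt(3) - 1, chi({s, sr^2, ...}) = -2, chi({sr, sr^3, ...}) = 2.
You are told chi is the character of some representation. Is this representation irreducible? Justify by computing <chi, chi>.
Not irreducible (reducible): <chi, chi> = 10 > 1.

Why: <chi, chi> = (1/|G|) sum_C |C| * |chi(C)|^2 = (1/24)[1*|10|^2 + 1*|-2|^2 + 2*|-1 + sqrt(3)|^2 + 2*|-2|^2 + 2*|-4|^2 + 2*|4|^2 + 2*|-sqrt(3) - 1|^2 + 6*|-2|^2 + 6*|2|^2]
  = (1/24)[(100) + (4) + (8 - 4*sqrt(3)) + (8) + (32) + (32) + (4*sqrt(3) + 8) + (24) + (24)] = 240/24 = 10.
A character is irreducible iff <chi, chi> = 1, so this representation is reducible.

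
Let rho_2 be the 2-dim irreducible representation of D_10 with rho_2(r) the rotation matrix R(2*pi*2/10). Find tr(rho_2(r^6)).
chi_{rho_2}(r^6) = 2*cos(2*pi*2*6/10) = -1/2 + sqrt(5)/2

Working: rho_2(r^6) is rotation by angle 2*pi*2*6/10, whose trace is 2*cos(2*pi*2*6/10) = -1/2 + sqrt(5)/2.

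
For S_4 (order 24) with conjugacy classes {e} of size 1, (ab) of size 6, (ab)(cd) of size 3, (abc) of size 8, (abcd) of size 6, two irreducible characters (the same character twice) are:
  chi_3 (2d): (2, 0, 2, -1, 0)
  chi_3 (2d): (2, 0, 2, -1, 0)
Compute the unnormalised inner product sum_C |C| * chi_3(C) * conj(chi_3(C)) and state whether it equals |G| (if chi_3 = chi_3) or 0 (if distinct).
Sum = 24 = |G| = 24; so <chi_3, chi_3> = 1 (norm-1 confirms irreducibility).

Explanation: Compute term by term over conjugacy classes (|C| * chi_3(C) * conj(chi_3(C))):
  1*(2)*conj(2) + 6*(0)*conj(0) + 3*(2)*conj(2) + 8*(-1)*conj(-1) + 6*(0)*conj(0)
  = (4) + (0) + (12) + (8) + (0)
  = 24.
Dividing by |G| = 24 gives 24/24 = 1, matching the row-orthogonality relation <chi_3, chi_3> = [chi_3 = chi_3].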